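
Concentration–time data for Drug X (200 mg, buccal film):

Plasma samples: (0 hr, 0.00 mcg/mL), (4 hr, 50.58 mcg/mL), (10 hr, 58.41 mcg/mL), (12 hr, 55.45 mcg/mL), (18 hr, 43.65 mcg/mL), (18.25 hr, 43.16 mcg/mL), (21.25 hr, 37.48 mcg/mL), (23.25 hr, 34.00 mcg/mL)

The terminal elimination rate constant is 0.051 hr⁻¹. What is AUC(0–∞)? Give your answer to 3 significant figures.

AUC = 1710 mcg/mL·hr

Trapezoidal AUC_0→23.25:
  [0→4]: (0.00+50.58)/2 × 4 = 101.16
  [4→10]: (50.58+58.41)/2 × 6 = 326.97
  [10→12]: (58.41+55.45)/2 × 2 = 113.86
  [12→18]: (55.45+43.65)/2 × 6 = 297.3
  [18→18.25]: (43.65+43.16)/2 × 0.25 = 10.85125
  [18.25→21.25]: (43.16+37.48)/2 × 3 = 120.96
  [21.25→23.25]: (37.48+34.00)/2 × 2 = 71.48
  Sum = 1042.58125 mcg/mL·hr
Extrapolated tail: C_last / k_e = 34.00 / 0.051 = 666.667
AUC_0→∞ = 1042.58125 + 666.667 = 1709.24825 mcg/mL·hr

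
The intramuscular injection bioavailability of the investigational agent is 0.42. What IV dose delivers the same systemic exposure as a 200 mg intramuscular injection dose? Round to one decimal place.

Systemic exposure from an extravascular dose = F × D_ev, so the equivalent IV dose is F × D_ev.
D_iv = F × D_ev = 0.42 × 200 = 84 mg

D_iv = 84.0 mg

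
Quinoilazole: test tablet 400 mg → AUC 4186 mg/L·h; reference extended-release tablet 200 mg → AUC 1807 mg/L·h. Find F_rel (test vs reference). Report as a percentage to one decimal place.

F_rel = 115.8%

F_rel = (AUC_test/D_test) / (AUC_ref/D_ref)
      = (4186/400) / (1807/200)
      = 10.465 / 9.035 = 1.1583 = 115.83%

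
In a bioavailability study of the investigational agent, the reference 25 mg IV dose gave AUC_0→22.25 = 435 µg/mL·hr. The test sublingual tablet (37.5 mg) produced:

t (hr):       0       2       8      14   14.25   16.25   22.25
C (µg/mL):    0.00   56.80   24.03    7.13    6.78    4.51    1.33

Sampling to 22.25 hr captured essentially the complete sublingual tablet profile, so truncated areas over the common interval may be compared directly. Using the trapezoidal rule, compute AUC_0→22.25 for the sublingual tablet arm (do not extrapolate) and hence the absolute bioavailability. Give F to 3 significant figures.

Trapezoidal AUC_0→22.25 (sublingual tablet):
  [0→2]: (0.00+56.80)/2 × 2 = 56.8
  [2→8]: (56.80+24.03)/2 × 6 = 242.49
  [8→14]: (24.03+7.13)/2 × 6 = 93.48
  [14→14.25]: (7.13+6.78)/2 × 0.25 = 1.73875
  [14.25→16.25]: (6.78+4.51)/2 × 2 = 11.29
  [16.25→22.25]: (4.51+1.33)/2 × 6 = 17.52
  Sum = 423.31875 µg/mL·hr
F = (AUC_ev/D_ev)/(AUC_iv/D_iv) = (423.31875/37.5)/(435/25) = 11.2885/17.4 = 0.6488

F = 0.649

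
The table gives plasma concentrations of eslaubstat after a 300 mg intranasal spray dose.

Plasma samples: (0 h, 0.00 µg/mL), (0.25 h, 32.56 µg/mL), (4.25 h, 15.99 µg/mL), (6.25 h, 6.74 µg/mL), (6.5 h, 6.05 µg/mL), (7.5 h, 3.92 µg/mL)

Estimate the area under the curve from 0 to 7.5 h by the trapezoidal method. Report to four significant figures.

AUC = 130.5 µg/mL·h

Trapezoidal AUC_0→7.5:
  [0→0.25]: (0.00+32.56)/2 × 0.25 = 4.07
  [0.25→4.25]: (32.56+15.99)/2 × 4 = 97.1
  [4.25→6.25]: (15.99+6.74)/2 × 2 = 22.73
  [6.25→6.5]: (6.74+6.05)/2 × 0.25 = 1.59875
  [6.5→7.5]: (6.05+3.92)/2 × 1 = 4.985
  Sum = 130.48375 µg/mL·h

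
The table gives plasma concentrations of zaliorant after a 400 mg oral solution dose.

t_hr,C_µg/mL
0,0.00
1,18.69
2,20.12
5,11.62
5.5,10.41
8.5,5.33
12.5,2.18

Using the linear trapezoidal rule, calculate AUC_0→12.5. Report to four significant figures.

AUC = 120.5 µg/mL·hr

Trapezoidal AUC_0→12.5:
  [0→1]: (0.00+18.69)/2 × 1 = 9.345
  [1→2]: (18.69+20.12)/2 × 1 = 19.405
  [2→5]: (20.12+11.62)/2 × 3 = 47.61
  [5→5.5]: (11.62+10.41)/2 × 0.5 = 5.5075
  [5.5→8.5]: (10.41+5.33)/2 × 3 = 23.61
  [8.5→12.5]: (5.33+2.18)/2 × 4 = 15.02
  Sum = 120.4975 µg/mL·hr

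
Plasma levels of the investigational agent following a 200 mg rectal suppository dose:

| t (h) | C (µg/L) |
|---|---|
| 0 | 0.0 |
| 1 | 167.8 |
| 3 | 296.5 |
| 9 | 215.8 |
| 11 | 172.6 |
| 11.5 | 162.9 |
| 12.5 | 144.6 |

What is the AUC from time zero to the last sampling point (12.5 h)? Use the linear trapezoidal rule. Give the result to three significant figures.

AUC = 2710 µg/L·h

Trapezoidal AUC_0→12.5:
  [0→1]: (0.0+167.8)/2 × 1 = 83.9
  [1→3]: (167.8+296.5)/2 × 2 = 464.3
  [3→9]: (296.5+215.8)/2 × 6 = 1536.9
  [9→11]: (215.8+172.6)/2 × 2 = 388.4
  [11→11.5]: (172.6+162.9)/2 × 0.5 = 83.875
  [11.5→12.5]: (162.9+144.6)/2 × 1 = 153.75
  Sum = 2711.125 µg/L·h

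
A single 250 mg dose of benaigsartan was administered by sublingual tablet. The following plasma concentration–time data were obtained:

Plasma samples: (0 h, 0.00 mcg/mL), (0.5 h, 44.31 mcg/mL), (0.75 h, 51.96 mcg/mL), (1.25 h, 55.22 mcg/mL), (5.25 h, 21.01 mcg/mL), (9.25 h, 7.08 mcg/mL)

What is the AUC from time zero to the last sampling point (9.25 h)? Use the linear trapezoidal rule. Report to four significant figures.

AUC = 258.5 mcg/mL·h

Trapezoidal AUC_0→9.25:
  [0→0.5]: (0.00+44.31)/2 × 0.5 = 11.0775
  [0.5→0.75]: (44.31+51.96)/2 × 0.25 = 12.03375
  [0.75→1.25]: (51.96+55.22)/2 × 0.5 = 26.795
  [1.25→5.25]: (55.22+21.01)/2 × 4 = 152.46
  [5.25→9.25]: (21.01+7.08)/2 × 4 = 56.18
  Sum = 258.54625 mcg/mL·h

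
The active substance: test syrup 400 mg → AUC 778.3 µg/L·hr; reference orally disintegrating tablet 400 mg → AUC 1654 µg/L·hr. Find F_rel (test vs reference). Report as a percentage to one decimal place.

F_rel = 47.1%

F_rel = (AUC_test/D_test) / (AUC_ref/D_ref)
      = (778.3/400) / (1654/400)
      = 1.94575 / 4.135 = 0.4706 = 47.06%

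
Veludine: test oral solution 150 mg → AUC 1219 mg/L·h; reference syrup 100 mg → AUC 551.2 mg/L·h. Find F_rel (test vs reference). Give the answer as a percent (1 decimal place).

F_rel = 147.4%

F_rel = (AUC_test/D_test) / (AUC_ref/D_ref)
      = (1219/150) / (551.2/100)
      = 8.12667 / 5.512 = 1.4744 = 147.44%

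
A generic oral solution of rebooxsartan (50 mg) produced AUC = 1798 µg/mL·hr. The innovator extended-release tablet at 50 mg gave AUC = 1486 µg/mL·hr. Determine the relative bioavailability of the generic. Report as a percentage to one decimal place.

F_rel = (AUC_test/D_test) / (AUC_ref/D_ref)
      = (1798/50) / (1486/50)
      = 35.96 / 29.72 = 1.2100 = 121.00%

F_rel = 121.0%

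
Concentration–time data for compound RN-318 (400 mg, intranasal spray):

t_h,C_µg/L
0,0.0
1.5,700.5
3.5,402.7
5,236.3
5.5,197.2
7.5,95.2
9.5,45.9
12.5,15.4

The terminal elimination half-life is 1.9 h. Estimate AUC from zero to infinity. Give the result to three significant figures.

AUC = 2780 µg/L·h

Trapezoidal AUC_0→12.5:
  [0→1.5]: (0.0+700.5)/2 × 1.5 = 525.375
  [1.5→3.5]: (700.5+402.7)/2 × 2 = 1103.2
  [3.5→5]: (402.7+236.3)/2 × 1.5 = 479.25
  [5→5.5]: (236.3+197.2)/2 × 0.5 = 108.375
  [5.5→7.5]: (197.2+95.2)/2 × 2 = 292.4
  [7.5→9.5]: (95.2+45.9)/2 × 2 = 141.1
  [9.5→12.5]: (45.9+15.4)/2 × 3 = 91.95
  Sum = 2741.65 µg/L·h
k_e = ln2 / t½ = 0.693147 / 1.9 = 0.3648 h^-1
Extrapolated tail: C_last / k_e = 15.4 / 0.3648 = 42.215
AUC_0→∞ = 2741.65 + 42.215 = 2783.865 µg/L·h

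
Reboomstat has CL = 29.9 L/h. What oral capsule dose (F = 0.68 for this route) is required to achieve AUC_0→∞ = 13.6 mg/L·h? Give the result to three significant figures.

Dose = CL × AUC_0→∞ / F
     = 29.9 × 13.6 / 0.68 = 598 mg

Dose = 598 mg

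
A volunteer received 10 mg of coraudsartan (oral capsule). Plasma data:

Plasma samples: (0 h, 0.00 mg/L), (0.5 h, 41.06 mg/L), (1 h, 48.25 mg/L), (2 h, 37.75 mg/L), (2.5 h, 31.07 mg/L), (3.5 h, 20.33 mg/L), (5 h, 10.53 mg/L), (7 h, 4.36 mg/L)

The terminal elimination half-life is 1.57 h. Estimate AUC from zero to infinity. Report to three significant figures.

Trapezoidal AUC_0→7:
  [0→0.5]: (0.00+41.06)/2 × 0.5 = 10.265
  [0.5→1]: (41.06+48.25)/2 × 0.5 = 22.3275
  [1→2]: (48.25+37.75)/2 × 1 = 43.0
  [2→2.5]: (37.75+31.07)/2 × 0.5 = 17.205
  [2.5→3.5]: (31.07+20.33)/2 × 1 = 25.7
  [3.5→5]: (20.33+10.53)/2 × 1.5 = 23.145
  [5→7]: (10.53+4.36)/2 × 2 = 14.89
  Sum = 156.5325 mg/L·h
k_e = ln2 / t½ = 0.693147 / 1.57 = 0.4415 h^-1
Extrapolated tail: C_last / k_e = 4.36 / 0.4415 = 9.875
AUC_0→∞ = 156.5325 + 9.875 = 166.4075 mg/L·h

AUC = 166 mg/L·h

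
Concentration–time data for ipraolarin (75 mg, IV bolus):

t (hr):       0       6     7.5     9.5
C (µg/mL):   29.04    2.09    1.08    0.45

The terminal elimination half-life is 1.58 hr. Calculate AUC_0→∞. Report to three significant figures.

Trapezoidal AUC_0→9.5:
  [0→6]: (29.04+2.09)/2 × 6 = 93.39
  [6→7.5]: (2.09+1.08)/2 × 1.5 = 2.3775
  [7.5→9.5]: (1.08+0.45)/2 × 2 = 1.53
  Sum = 97.2975 µg/mL·hr
k_e = ln2 / t½ = 0.693147 / 1.58 = 0.4387 hr^-1
Extrapolated tail: C_last / k_e = 0.45 / 0.4387 = 1.026
AUC_0→∞ = 97.2975 + 1.026 = 98.3235 µg/mL·hr

AUC = 98.3 µg/mL·hr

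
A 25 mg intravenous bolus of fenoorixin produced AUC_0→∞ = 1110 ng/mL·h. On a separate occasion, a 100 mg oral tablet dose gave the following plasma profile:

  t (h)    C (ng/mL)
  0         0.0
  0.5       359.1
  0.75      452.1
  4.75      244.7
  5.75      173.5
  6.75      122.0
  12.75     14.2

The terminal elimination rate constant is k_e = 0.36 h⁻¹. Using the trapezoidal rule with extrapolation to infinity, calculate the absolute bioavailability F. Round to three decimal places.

F = 0.538

Trapezoidal AUC_0→12.75 (oral tablet):
  [0→0.5]: (0.0+359.1)/2 × 0.5 = 89.775
  [0.5→0.75]: (359.1+452.1)/2 × 0.25 = 101.4
  [0.75→4.75]: (452.1+244.7)/2 × 4 = 1393.6
  [4.75→5.75]: (244.7+173.5)/2 × 1 = 209.1
  [5.75→6.75]: (173.5+122.0)/2 × 1 = 147.75
  [6.75→12.75]: (122.0+14.2)/2 × 6 = 408.6
  Sum = 2350.225 ng/mL·h
Tail: C_last/k_e = 14.2/0.36 = 39.444
AUC_0→∞ (oral tablet) = 2350.225 + 39.444 = 2389.669 ng/mL·h
F = (AUC_ev/D_ev)/(AUC_iv/D_iv) = (2389.669/100)/(1110/25) = 23.89669/44.4 = 0.5382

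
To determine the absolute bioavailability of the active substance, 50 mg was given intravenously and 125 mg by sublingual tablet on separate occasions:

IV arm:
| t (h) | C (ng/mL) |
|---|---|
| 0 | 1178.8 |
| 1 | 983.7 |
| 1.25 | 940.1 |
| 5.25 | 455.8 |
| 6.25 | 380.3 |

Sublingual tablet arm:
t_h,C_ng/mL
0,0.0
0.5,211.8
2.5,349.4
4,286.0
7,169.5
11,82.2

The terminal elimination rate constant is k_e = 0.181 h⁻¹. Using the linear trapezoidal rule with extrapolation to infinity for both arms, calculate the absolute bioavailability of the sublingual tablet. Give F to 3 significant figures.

Trapezoidal AUC_0→6.25 (IV):
  [0→1]: (1178.8+983.7)/2 × 1 = 1081.25
  [1→1.25]: (983.7+940.1)/2 × 0.25 = 240.475
  [1.25→5.25]: (940.1+455.8)/2 × 4 = 2791.8
  [5.25→6.25]: (455.8+380.3)/2 × 1 = 418.05
  Sum = 4531.575 ng/mL·h
IV tail: 380.3/0.181 = 2101.105; AUC_iv,0→∞ = 4531.575 + 2101.105 = 6632.68 ng/mL·h
Trapezoidal AUC_0→11 (sublingual tablet):
  [0→0.5]: (0.0+211.8)/2 × 0.5 = 52.95
  [0.5→2.5]: (211.8+349.4)/2 × 2 = 561.2
  [2.5→4]: (349.4+286.0)/2 × 1.5 = 476.55
  [4→7]: (286.0+169.5)/2 × 3 = 683.25
  [7→11]: (169.5+82.2)/2 × 4 = 503.4
  Sum = 2277.35 ng/mL·h
sublingual tablet tail: 82.2/0.181 = 454.144; AUC_ev,0→∞ = 2277.35 + 454.144 = 2731.494 ng/mL·h
F = (AUC_ev/D_ev)/(AUC_iv/D_iv) = (2731.494/125)/(6632.68/50) = 21.851952/132.6536 = 0.1647

F = 0.165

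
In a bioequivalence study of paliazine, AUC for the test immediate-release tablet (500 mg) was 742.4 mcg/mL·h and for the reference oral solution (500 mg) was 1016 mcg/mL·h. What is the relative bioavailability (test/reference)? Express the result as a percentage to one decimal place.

F_rel = (AUC_test/D_test) / (AUC_ref/D_ref)
      = (742.4/500) / (1016/500)
      = 1.4848 / 2.032 = 0.7307 = 73.07%

F_rel = 73.1%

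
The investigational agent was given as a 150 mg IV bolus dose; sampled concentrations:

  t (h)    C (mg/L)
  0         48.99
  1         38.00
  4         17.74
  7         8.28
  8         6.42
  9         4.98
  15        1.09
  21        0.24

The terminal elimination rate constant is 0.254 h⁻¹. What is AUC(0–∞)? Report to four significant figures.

AUC = 202.3 mg/L·h

Trapezoidal AUC_0→21:
  [0→1]: (48.99+38.00)/2 × 1 = 43.495
  [1→4]: (38.00+17.74)/2 × 3 = 83.61
  [4→7]: (17.74+8.28)/2 × 3 = 39.03
  [7→8]: (8.28+6.42)/2 × 1 = 7.35
  [8→9]: (6.42+4.98)/2 × 1 = 5.7
  [9→15]: (4.98+1.09)/2 × 6 = 18.21
  [15→21]: (1.09+0.24)/2 × 6 = 3.99
  Sum = 201.385 mg/L·h
Extrapolated tail: C_last / k_e = 0.24 / 0.254 = 0.945
AUC_0→∞ = 201.385 + 0.945 = 202.33 mg/L·h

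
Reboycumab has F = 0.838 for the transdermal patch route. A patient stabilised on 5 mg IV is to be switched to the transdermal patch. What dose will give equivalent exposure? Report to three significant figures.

D_transdermal = 5.97 mg

For equal systemic exposure: F × D_ev = D_iv
D_ev = D_iv / F = 5 / 0.838 = 5.96659 mg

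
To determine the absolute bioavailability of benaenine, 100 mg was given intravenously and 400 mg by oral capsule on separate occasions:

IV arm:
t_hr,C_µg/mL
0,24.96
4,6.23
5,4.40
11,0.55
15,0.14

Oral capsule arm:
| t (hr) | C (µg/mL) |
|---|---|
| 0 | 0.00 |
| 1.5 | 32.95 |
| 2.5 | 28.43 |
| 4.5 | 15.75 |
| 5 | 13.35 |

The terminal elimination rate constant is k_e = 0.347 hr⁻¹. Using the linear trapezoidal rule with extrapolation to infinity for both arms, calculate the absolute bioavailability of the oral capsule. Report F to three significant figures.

Trapezoidal AUC_0→15 (IV):
  [0→4]: (24.96+6.23)/2 × 4 = 62.38
  [4→5]: (6.23+4.40)/2 × 1 = 5.315
  [5→11]: (4.40+0.55)/2 × 6 = 14.85
  [11→15]: (0.55+0.14)/2 × 4 = 1.38
  Sum = 83.925 µg/mL·hr
IV tail: 0.14/0.347 = 0.403; AUC_iv,0→∞ = 83.925 + 0.403 = 84.328 µg/mL·hr
Trapezoidal AUC_0→5 (oral capsule):
  [0→1.5]: (0.00+32.95)/2 × 1.5 = 24.7125
  [1.5→2.5]: (32.95+28.43)/2 × 1 = 30.69
  [2.5→4.5]: (28.43+15.75)/2 × 2 = 44.18
  [4.5→5]: (15.75+13.35)/2 × 0.5 = 7.275
  Sum = 106.8575 µg/mL·hr
oral capsule tail: 13.35/0.347 = 38.473; AUC_ev,0→∞ = 106.8575 + 38.473 = 145.3305 µg/mL·hr
F = (AUC_ev/D_ev)/(AUC_iv/D_iv) = (145.3305/400)/(84.328/100) = 0.36332625/0.84328 = 0.4308

F = 0.431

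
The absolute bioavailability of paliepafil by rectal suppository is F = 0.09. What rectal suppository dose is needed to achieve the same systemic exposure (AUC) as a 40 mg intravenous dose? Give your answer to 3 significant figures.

D_rectal = 444 mg

For equal systemic exposure: F × D_ev = D_iv
D_ev = D_iv / F = 40 / 0.09 = 444.444 mg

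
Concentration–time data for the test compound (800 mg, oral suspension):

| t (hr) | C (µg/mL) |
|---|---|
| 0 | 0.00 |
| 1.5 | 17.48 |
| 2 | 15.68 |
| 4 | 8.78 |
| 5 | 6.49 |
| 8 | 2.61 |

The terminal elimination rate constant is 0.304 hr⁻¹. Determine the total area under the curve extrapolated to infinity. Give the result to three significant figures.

Trapezoidal AUC_0→8:
  [0→1.5]: (0.00+17.48)/2 × 1.5 = 13.11
  [1.5→2]: (17.48+15.68)/2 × 0.5 = 8.29
  [2→4]: (15.68+8.78)/2 × 2 = 24.46
  [4→5]: (8.78+6.49)/2 × 1 = 7.635
  [5→8]: (6.49+2.61)/2 × 3 = 13.65
  Sum = 67.145 µg/mL·hr
Extrapolated tail: C_last / k_e = 2.61 / 0.304 = 8.586
AUC_0→∞ = 67.145 + 8.586 = 75.731 µg/mL·hr

AUC = 75.7 µg/mL·hr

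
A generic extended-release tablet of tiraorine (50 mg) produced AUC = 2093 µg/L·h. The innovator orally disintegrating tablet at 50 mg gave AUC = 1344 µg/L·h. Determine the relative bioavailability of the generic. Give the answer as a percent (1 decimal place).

F_rel = (AUC_test/D_test) / (AUC_ref/D_ref)
      = (2093/50) / (1344/50)
      = 41.86 / 26.88 = 1.5573 = 155.73%

F_rel = 155.7%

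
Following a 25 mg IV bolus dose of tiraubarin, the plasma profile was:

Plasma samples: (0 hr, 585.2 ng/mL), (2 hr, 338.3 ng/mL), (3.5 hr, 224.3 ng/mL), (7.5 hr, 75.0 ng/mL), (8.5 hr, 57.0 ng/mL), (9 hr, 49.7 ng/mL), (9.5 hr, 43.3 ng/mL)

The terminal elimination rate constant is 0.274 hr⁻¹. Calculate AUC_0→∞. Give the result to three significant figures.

Trapezoidal AUC_0→9.5:
  [0→2]: (585.2+338.3)/2 × 2 = 923.5
  [2→3.5]: (338.3+224.3)/2 × 1.5 = 421.95
  [3.5→7.5]: (224.3+75.0)/2 × 4 = 598.6
  [7.5→8.5]: (75.0+57.0)/2 × 1 = 66.0
  [8.5→9]: (57.0+49.7)/2 × 0.5 = 26.675
  [9→9.5]: (49.7+43.3)/2 × 0.5 = 23.25
  Sum = 2059.975 ng/mL·hr
Extrapolated tail: C_last / k_e = 43.3 / 0.274 = 158.029
AUC_0→∞ = 2059.975 + 158.029 = 2218.004 ng/mL·hr

AUC = 2220 ng/mL·hr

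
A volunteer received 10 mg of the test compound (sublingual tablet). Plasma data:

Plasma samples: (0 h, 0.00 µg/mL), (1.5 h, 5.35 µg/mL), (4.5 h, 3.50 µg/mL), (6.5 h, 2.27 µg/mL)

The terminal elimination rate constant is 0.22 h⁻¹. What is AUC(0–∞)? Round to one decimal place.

Trapezoidal AUC_0→6.5:
  [0→1.5]: (0.00+5.35)/2 × 1.5 = 4.0125
  [1.5→4.5]: (5.35+3.50)/2 × 3 = 13.275
  [4.5→6.5]: (3.50+2.27)/2 × 2 = 5.77
  Sum = 23.0575 µg/mL·h
Extrapolated tail: C_last / k_e = 2.27 / 0.22 = 10.318
AUC_0→∞ = 23.0575 + 10.318 = 33.3755 µg/mL·h

AUC = 33.4 µg/mL·h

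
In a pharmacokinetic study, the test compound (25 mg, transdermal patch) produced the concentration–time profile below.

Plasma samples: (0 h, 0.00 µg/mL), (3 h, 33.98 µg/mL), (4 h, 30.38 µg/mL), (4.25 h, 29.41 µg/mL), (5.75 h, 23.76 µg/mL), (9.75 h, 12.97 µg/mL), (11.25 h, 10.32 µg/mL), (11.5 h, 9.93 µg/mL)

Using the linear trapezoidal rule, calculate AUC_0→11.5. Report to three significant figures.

Trapezoidal AUC_0→11.5:
  [0→3]: (0.00+33.98)/2 × 3 = 50.97
  [3→4]: (33.98+30.38)/2 × 1 = 32.18
  [4→4.25]: (30.38+29.41)/2 × 0.25 = 7.47375
  [4.25→5.75]: (29.41+23.76)/2 × 1.5 = 39.8775
  [5.75→9.75]: (23.76+12.97)/2 × 4 = 73.46
  [9.75→11.25]: (12.97+10.32)/2 × 1.5 = 17.4675
  [11.25→11.5]: (10.32+9.93)/2 × 0.25 = 2.53125
  Sum = 223.96 µg/mL·h

AUC = 224 µg/mL·h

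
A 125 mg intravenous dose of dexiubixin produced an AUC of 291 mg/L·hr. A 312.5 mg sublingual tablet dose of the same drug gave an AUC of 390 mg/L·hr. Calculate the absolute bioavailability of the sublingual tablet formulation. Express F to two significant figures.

F = (AUC_ev / D_ev) / (AUC_iv / D_iv)
  = (390/312.5) / (291/125)
  = 1.248 / 2.328 = 0.5361

F = 0.54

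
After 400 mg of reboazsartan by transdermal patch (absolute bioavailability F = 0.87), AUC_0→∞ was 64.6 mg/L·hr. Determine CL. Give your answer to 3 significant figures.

CL = F × Dose / AUC_0→∞
   = 0.87 × 400 / 64.6 = 5.387 L/hr

CL = 5.39 L/hr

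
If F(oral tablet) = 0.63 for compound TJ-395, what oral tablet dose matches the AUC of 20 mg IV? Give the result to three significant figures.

D_oral = 31.7 mg

For equal systemic exposure: F × D_ev = D_iv
D_ev = D_iv / F = 20 / 0.63 = 31.746 mg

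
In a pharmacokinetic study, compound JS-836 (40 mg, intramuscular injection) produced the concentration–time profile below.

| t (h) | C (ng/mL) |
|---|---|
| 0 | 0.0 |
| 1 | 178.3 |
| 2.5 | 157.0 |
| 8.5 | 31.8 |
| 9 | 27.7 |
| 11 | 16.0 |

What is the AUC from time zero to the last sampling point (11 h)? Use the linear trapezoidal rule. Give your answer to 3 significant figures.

Trapezoidal AUC_0→11:
  [0→1]: (0.0+178.3)/2 × 1 = 89.15
  [1→2.5]: (178.3+157.0)/2 × 1.5 = 251.475
  [2.5→8.5]: (157.0+31.8)/2 × 6 = 566.4
  [8.5→9]: (31.8+27.7)/2 × 0.5 = 14.875
  [9→11]: (27.7+16.0)/2 × 2 = 43.7
  Sum = 965.6 ng/mL·h

AUC = 966 ng/mL·h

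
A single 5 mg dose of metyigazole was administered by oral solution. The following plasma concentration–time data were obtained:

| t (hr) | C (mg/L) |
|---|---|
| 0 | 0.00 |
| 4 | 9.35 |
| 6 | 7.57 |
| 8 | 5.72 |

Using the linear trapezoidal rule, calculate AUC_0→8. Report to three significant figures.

AUC = 48.9 mg/L·hr

Trapezoidal AUC_0→8:
  [0→4]: (0.00+9.35)/2 × 4 = 18.7
  [4→6]: (9.35+7.57)/2 × 2 = 16.92
  [6→8]: (7.57+5.72)/2 × 2 = 13.29
  Sum = 48.91 mg/L·hr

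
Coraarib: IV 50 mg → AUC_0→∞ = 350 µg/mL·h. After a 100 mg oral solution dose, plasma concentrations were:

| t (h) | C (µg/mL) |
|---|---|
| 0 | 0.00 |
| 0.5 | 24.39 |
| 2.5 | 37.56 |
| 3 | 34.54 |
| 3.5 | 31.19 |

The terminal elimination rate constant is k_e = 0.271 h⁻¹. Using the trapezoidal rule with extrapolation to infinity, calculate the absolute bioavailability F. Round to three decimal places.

Trapezoidal AUC_0→3.5 (oral solution):
  [0→0.5]: (0.00+24.39)/2 × 0.5 = 6.0975
  [0.5→2.5]: (24.39+37.56)/2 × 2 = 61.95
  [2.5→3]: (37.56+34.54)/2 × 0.5 = 18.025
  [3→3.5]: (34.54+31.19)/2 × 0.5 = 16.4325
  Sum = 102.505 µg/mL·h
Tail: C_last/k_e = 31.19/0.271 = 115.092
AUC_0→∞ (oral solution) = 102.505 + 115.092 = 217.597 µg/mL·h
F = (AUC_ev/D_ev)/(AUC_iv/D_iv) = (217.597/100)/(350/50) = 2.17597/7 = 0.3109

F = 0.311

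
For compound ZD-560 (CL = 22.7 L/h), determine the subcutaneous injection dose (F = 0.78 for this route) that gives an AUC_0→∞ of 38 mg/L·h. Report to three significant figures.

Dose = 1110 mg

Dose = CL × AUC_0→∞ / F
     = 22.7 × 38 / 0.78 = 1105.9 mg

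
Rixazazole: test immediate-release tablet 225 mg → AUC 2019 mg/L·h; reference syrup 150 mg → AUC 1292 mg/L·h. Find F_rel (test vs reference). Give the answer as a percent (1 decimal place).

F_rel = (AUC_test/D_test) / (AUC_ref/D_ref)
      = (2019/225) / (1292/150)
      = 8.97333 / 8.61333 = 1.0418 = 104.18%

F_rel = 104.2%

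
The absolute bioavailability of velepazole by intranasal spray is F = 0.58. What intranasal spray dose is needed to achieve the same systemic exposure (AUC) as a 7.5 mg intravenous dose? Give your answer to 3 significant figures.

D_intranasal = 12.9 mg

For equal systemic exposure: F × D_ev = D_iv
D_ev = D_iv / F = 7.5 / 0.58 = 12.931 mg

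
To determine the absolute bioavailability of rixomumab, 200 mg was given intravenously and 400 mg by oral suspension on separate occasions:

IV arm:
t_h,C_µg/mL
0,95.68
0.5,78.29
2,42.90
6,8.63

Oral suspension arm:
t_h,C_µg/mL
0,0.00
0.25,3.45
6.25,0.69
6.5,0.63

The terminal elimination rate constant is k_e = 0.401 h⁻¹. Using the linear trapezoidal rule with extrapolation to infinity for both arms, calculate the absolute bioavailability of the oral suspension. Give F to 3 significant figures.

Trapezoidal AUC_0→6 (IV):
  [0→0.5]: (95.68+78.29)/2 × 0.5 = 43.4925
  [0.5→2]: (78.29+42.90)/2 × 1.5 = 90.8925
  [2→6]: (42.90+8.63)/2 × 4 = 103.06
  Sum = 237.445 µg/mL·h
IV tail: 8.63/0.401 = 21.521; AUC_iv,0→∞ = 237.445 + 21.521 = 258.966 µg/mL·h
Trapezoidal AUC_0→6.5 (oral suspension):
  [0→0.25]: (0.00+3.45)/2 × 0.25 = 0.43125
  [0.25→6.25]: (3.45+0.69)/2 × 6 = 12.42
  [6.25→6.5]: (0.69+0.63)/2 × 0.25 = 0.165
  Sum = 13.01625 µg/mL·h
oral suspension tail: 0.63/0.401 = 1.571; AUC_ev,0→∞ = 13.01625 + 1.571 = 14.58725 µg/mL·h
F = (AUC_ev/D_ev)/(AUC_iv/D_iv) = (14.58725/400)/(258.966/200) = 0.036468125/1.29483 = 0.0282

F = 0.0282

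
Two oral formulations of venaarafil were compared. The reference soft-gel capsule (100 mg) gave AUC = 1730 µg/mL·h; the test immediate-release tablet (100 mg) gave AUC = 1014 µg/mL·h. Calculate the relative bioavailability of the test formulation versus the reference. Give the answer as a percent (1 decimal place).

F_rel = 58.6%

F_rel = (AUC_test/D_test) / (AUC_ref/D_ref)
      = (1014/100) / (1730/100)
      = 10.14 / 17.3 = 0.5861 = 58.61%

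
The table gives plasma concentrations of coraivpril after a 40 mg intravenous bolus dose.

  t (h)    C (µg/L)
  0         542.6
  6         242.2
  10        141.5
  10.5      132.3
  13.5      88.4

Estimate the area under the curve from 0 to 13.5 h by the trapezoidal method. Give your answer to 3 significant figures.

AUC = 3520 µg/L·h

Trapezoidal AUC_0→13.5:
  [0→6]: (542.6+242.2)/2 × 6 = 2354.4
  [6→10]: (242.2+141.5)/2 × 4 = 767.4
  [10→10.5]: (141.5+132.3)/2 × 0.5 = 68.45
  [10.5→13.5]: (132.3+88.4)/2 × 3 = 331.05
  Sum = 3521.3 µg/L·h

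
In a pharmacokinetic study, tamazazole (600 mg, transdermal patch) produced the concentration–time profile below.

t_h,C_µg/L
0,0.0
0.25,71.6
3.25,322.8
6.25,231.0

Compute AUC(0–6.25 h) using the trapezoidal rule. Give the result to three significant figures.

Trapezoidal AUC_0→6.25:
  [0→0.25]: (0.0+71.6)/2 × 0.25 = 8.95
  [0.25→3.25]: (71.6+322.8)/2 × 3 = 591.6
  [3.25→6.25]: (322.8+231.0)/2 × 3 = 830.7
  Sum = 1431.25 µg/L·h

AUC = 1430 µg/L·h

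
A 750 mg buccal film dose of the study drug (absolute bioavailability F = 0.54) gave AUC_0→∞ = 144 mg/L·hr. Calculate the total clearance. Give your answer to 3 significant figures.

CL = 2.81 L/hr

CL = F × Dose / AUC_0→∞
   = 0.54 × 750 / 144 = 2.8125 L/hr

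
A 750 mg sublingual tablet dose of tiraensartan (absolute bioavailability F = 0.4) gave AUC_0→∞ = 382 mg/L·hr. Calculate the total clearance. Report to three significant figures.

CL = F × Dose / AUC_0→∞
   = 0.4 × 750 / 382 = 0.78534 L/hr

CL = 0.785 L/hr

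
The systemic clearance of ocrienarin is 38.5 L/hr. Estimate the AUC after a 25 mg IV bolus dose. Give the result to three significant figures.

AUC = 0.649 mg/L·hr

AUC_0→∞ = Dose_iv / CL
        = 25 / 38.5 = 0.649351 mg/L·hr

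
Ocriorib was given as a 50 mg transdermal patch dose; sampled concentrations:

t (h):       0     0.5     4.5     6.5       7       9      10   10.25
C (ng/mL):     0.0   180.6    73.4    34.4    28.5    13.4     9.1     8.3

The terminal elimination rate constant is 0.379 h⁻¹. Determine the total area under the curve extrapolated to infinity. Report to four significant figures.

Trapezoidal AUC_0→10.25:
  [0→0.5]: (0.0+180.6)/2 × 0.5 = 45.15
  [0.5→4.5]: (180.6+73.4)/2 × 4 = 508.0
  [4.5→6.5]: (73.4+34.4)/2 × 2 = 107.8
  [6.5→7]: (34.4+28.5)/2 × 0.5 = 15.725
  [7→9]: (28.5+13.4)/2 × 2 = 41.9
  [9→10]: (13.4+9.1)/2 × 1 = 11.25
  [10→10.25]: (9.1+8.3)/2 × 0.25 = 2.175
  Sum = 732.0 ng/mL·h
Extrapolated tail: C_last / k_e = 8.3 / 0.379 = 21.900
AUC_0→∞ = 732.0 + 21.900 = 753.9 ng/mL·h

AUC = 753.9 ng/mL·h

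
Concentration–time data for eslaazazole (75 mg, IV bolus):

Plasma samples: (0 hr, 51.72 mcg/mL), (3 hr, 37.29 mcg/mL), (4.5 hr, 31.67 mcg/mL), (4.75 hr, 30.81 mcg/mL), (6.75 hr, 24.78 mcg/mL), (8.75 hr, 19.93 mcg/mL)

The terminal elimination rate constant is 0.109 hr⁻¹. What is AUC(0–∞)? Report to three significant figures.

AUC = 476 mcg/mL·hr

Trapezoidal AUC_0→8.75:
  [0→3]: (51.72+37.29)/2 × 3 = 133.515
  [3→4.5]: (37.29+31.67)/2 × 1.5 = 51.72
  [4.5→4.75]: (31.67+30.81)/2 × 0.25 = 7.81
  [4.75→6.75]: (30.81+24.78)/2 × 2 = 55.59
  [6.75→8.75]: (24.78+19.93)/2 × 2 = 44.71
  Sum = 293.345 mcg/mL·hr
Extrapolated tail: C_last / k_e = 19.93 / 0.109 = 182.844
AUC_0→∞ = 293.345 + 182.844 = 476.189 mcg/mL·hr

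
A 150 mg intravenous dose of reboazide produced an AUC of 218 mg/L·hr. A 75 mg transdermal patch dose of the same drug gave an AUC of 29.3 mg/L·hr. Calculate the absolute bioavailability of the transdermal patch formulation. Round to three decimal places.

F = 0.269

F = (AUC_ev / D_ev) / (AUC_iv / D_iv)
  = (29.3/75) / (218/150)
  = 0.390667 / 1.45333 = 0.2688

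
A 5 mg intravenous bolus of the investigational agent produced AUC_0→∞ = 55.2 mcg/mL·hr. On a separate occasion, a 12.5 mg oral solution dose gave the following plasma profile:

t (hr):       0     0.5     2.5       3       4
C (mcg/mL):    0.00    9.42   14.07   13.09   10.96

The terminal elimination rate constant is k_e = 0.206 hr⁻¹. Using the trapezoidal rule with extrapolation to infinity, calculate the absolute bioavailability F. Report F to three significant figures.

Trapezoidal AUC_0→4 (oral solution):
  [0→0.5]: (0.00+9.42)/2 × 0.5 = 2.355
  [0.5→2.5]: (9.42+14.07)/2 × 2 = 23.49
  [2.5→3]: (14.07+13.09)/2 × 0.5 = 6.79
  [3→4]: (13.09+10.96)/2 × 1 = 12.025
  Sum = 44.66 mcg/mL·hr
Tail: C_last/k_e = 10.96/0.206 = 53.204
AUC_0→∞ (oral solution) = 44.66 + 53.204 = 97.864 mcg/mL·hr
F = (AUC_ev/D_ev)/(AUC_iv/D_iv) = (97.864/12.5)/(55.2/5) = 7.82912/11.04 = 0.7092

F = 0.709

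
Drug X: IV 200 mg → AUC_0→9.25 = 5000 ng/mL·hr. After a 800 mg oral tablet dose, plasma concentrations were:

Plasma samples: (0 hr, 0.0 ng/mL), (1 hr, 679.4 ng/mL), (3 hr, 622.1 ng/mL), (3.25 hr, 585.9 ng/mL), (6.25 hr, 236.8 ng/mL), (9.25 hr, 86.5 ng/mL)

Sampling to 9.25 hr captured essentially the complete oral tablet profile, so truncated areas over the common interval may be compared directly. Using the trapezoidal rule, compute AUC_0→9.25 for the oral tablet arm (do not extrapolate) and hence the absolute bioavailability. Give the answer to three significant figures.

Trapezoidal AUC_0→9.25 (oral tablet):
  [0→1]: (0.0+679.4)/2 × 1 = 339.7
  [1→3]: (679.4+622.1)/2 × 2 = 1301.5
  [3→3.25]: (622.1+585.9)/2 × 0.25 = 151.0
  [3.25→6.25]: (585.9+236.8)/2 × 3 = 1234.05
  [6.25→9.25]: (236.8+86.5)/2 × 3 = 484.95
  Sum = 3511.2 ng/mL·hr
F = (AUC_ev/D_ev)/(AUC_iv/D_iv) = (3511.2/800)/(5000/200) = 4.389/25 = 0.1756

F = 0.176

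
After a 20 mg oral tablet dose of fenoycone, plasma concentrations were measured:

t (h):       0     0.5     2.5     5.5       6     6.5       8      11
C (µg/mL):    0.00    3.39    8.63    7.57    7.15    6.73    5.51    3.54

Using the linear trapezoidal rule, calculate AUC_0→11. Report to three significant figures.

Trapezoidal AUC_0→11:
  [0→0.5]: (0.00+3.39)/2 × 0.5 = 0.8475
  [0.5→2.5]: (3.39+8.63)/2 × 2 = 12.02
  [2.5→5.5]: (8.63+7.57)/2 × 3 = 24.3
  [5.5→6]: (7.57+7.15)/2 × 0.5 = 3.68
  [6→6.5]: (7.15+6.73)/2 × 0.5 = 3.47
  [6.5→8]: (6.73+5.51)/2 × 1.5 = 9.18
  [8→11]: (5.51+3.54)/2 × 3 = 13.575
  Sum = 67.0725 µg/mL·h

AUC = 67.1 µg/mL·h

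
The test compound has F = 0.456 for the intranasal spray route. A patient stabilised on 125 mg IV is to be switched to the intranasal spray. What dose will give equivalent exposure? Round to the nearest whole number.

D_intranasal = 274 mg

For equal systemic exposure: F × D_ev = D_iv
D_ev = D_iv / F = 125 / 0.456 = 274.123 mg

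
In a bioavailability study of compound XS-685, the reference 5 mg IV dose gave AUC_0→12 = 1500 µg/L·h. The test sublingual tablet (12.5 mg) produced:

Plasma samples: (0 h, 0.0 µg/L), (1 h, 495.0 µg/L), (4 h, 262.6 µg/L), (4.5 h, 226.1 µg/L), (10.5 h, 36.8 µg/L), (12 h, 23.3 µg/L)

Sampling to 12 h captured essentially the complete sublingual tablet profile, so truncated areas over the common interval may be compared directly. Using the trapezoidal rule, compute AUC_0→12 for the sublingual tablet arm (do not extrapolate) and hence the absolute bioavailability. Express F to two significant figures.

Trapezoidal AUC_0→12 (sublingual tablet):
  [0→1]: (0.0+495.0)/2 × 1 = 247.5
  [1→4]: (495.0+262.6)/2 × 3 = 1136.4
  [4→4.5]: (262.6+226.1)/2 × 0.5 = 122.175
  [4.5→10.5]: (226.1+36.8)/2 × 6 = 788.7
  [10.5→12]: (36.8+23.3)/2 × 1.5 = 45.075
  Sum = 2339.85 µg/L·h
F = (AUC_ev/D_ev)/(AUC_iv/D_iv) = (2339.85/12.5)/(1500/5) = 187.188/300 = 0.6240

F = 0.62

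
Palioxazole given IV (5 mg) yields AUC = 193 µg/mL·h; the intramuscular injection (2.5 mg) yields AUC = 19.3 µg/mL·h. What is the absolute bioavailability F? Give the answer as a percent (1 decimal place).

F = (AUC_ev / D_ev) / (AUC_iv / D_iv)
  = (19.3/2.5) / (193/5)
  = 7.72 / 38.6 = 0.2000
  = 20.00%

F = 20.0%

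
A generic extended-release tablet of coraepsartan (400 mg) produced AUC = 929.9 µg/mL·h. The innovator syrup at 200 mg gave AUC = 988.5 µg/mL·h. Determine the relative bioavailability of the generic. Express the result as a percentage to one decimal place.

F_rel = 47.0%

F_rel = (AUC_test/D_test) / (AUC_ref/D_ref)
      = (929.9/400) / (988.5/200)
      = 2.32475 / 4.9425 = 0.4704 = 47.04%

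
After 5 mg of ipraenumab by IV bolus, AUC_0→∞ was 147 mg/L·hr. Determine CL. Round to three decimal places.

CL = Dose_iv / AUC_0→∞
   = 5 / 147 = 0.0340136 L/hr

CL = 0.034 L/hr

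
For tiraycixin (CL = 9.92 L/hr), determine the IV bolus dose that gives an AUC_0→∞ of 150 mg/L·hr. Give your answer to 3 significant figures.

Dose = 1490 mg

Dose_iv = CL × AUC_0→∞
     = 9.92 × 150 = 1488 mg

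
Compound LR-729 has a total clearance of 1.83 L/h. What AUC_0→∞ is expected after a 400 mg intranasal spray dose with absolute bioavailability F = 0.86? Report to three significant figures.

AUC = 188 mg/L·h

AUC_0→∞ = F × Dose / CL
        = 0.86 × 400 / 1.83 = 187.978 mg/L·h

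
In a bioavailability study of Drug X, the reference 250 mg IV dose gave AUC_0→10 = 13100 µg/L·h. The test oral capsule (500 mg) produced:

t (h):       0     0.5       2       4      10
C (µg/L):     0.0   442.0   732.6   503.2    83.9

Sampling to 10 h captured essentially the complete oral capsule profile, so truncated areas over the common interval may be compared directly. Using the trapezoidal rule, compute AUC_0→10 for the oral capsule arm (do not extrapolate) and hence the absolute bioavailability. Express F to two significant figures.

F = 0.15

Trapezoidal AUC_0→10 (oral capsule):
  [0→0.5]: (0.0+442.0)/2 × 0.5 = 110.5
  [0.5→2]: (442.0+732.6)/2 × 1.5 = 880.95
  [2→4]: (732.6+503.2)/2 × 2 = 1235.8
  [4→10]: (503.2+83.9)/2 × 6 = 1761.3
  Sum = 3988.55 µg/L·h
F = (AUC_ev/D_ev)/(AUC_iv/D_iv) = (3988.55/500)/(13100/250) = 7.9771/52.4 = 0.1522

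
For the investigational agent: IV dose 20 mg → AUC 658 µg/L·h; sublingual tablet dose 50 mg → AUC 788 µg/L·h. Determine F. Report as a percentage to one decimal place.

F = (AUC_ev / D_ev) / (AUC_iv / D_iv)
  = (788/50) / (658/20)
  = 15.76 / 32.9 = 0.4790
  = 47.90%

F = 47.9%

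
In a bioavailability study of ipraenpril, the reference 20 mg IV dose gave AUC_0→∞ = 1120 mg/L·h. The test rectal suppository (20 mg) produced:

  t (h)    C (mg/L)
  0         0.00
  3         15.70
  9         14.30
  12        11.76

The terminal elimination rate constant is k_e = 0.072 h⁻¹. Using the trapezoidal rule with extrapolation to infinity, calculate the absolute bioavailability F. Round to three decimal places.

F = 0.282

Trapezoidal AUC_0→12 (rectal suppository):
  [0→3]: (0.00+15.70)/2 × 3 = 23.55
  [3→9]: (15.70+14.30)/2 × 6 = 90.0
  [9→12]: (14.30+11.76)/2 × 3 = 39.09
  Sum = 152.64 mg/L·h
Tail: C_last/k_e = 11.76/0.072 = 163.333
AUC_0→∞ (rectal suppository) = 152.64 + 163.333 = 315.973 mg/L·h
F = (AUC_ev/D_ev)/(AUC_iv/D_iv) = (315.973/20)/(1120/20) = 15.79865/56 = 0.2821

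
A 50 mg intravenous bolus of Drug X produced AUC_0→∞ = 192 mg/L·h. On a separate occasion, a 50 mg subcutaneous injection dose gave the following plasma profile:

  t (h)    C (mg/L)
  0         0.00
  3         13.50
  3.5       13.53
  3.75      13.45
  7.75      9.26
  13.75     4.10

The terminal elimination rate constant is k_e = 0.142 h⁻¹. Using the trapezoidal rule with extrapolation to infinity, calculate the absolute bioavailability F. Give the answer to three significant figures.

Trapezoidal AUC_0→13.75 (subcutaneous injection):
  [0→3]: (0.00+13.50)/2 × 3 = 20.25
  [3→3.5]: (13.50+13.53)/2 × 0.5 = 6.7575
  [3.5→3.75]: (13.53+13.45)/2 × 0.25 = 3.3725
  [3.75→7.75]: (13.45+9.26)/2 × 4 = 45.42
  [7.75→13.75]: (9.26+4.10)/2 × 6 = 40.08
  Sum = 115.88 mg/L·h
Tail: C_last/k_e = 4.10/0.142 = 28.873
AUC_0→∞ (subcutaneous injection) = 115.88 + 28.873 = 144.753 mg/L·h
F = (AUC_ev/D_ev)/(AUC_iv/D_iv) = (144.753/50)/(192/50) = 2.89506/3.84 = 0.7539

F = 0.754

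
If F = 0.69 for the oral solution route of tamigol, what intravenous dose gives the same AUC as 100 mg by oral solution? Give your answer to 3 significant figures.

D_iv = 69.0 mg

Systemic exposure from an extravascular dose = F × D_ev, so the equivalent IV dose is F × D_ev.
D_iv = F × D_ev = 0.69 × 100 = 69 mg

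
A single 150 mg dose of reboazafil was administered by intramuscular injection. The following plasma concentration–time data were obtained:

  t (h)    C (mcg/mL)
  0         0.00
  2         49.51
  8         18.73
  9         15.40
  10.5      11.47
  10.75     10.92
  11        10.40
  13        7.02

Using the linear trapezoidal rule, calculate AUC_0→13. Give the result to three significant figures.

Trapezoidal AUC_0→13:
  [0→2]: (0.00+49.51)/2 × 2 = 49.51
  [2→8]: (49.51+18.73)/2 × 6 = 204.72
  [8→9]: (18.73+15.40)/2 × 1 = 17.065
  [9→10.5]: (15.40+11.47)/2 × 1.5 = 20.1525
  [10.5→10.75]: (11.47+10.92)/2 × 0.25 = 2.79875
  [10.75→11]: (10.92+10.40)/2 × 0.25 = 2.665
  [11→13]: (10.40+7.02)/2 × 2 = 17.42
  Sum = 314.33125 mcg/mL·h

AUC = 314 mcg/mL·h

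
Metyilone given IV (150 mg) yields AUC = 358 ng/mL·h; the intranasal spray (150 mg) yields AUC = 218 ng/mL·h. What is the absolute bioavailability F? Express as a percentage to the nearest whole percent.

F = (AUC_ev / D_ev) / (AUC_iv / D_iv)
  = (218/150) / (358/150)
  = 1.45333 / 2.38667 = 0.6089
  = 60.89%

F = 61%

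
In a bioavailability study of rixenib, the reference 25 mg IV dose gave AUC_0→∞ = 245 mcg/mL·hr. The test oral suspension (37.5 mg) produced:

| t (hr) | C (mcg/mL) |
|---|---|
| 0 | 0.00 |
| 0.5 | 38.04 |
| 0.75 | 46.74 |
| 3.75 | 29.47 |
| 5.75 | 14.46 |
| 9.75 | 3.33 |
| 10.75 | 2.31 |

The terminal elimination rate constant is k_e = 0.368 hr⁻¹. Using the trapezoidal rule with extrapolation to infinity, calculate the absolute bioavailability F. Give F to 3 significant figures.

Trapezoidal AUC_0→10.75 (oral suspension):
  [0→0.5]: (0.00+38.04)/2 × 0.5 = 9.51
  [0.5→0.75]: (38.04+46.74)/2 × 0.25 = 10.5975
  [0.75→3.75]: (46.74+29.47)/2 × 3 = 114.315
  [3.75→5.75]: (29.47+14.46)/2 × 2 = 43.93
  [5.75→9.75]: (14.46+3.33)/2 × 4 = 35.58
  [9.75→10.75]: (3.33+2.31)/2 × 1 = 2.82
  Sum = 216.7525 mcg/mL·hr
Tail: C_last/k_e = 2.31/0.368 = 6.277
AUC_0→∞ (oral suspension) = 216.7525 + 6.277 = 223.0295 mcg/mL·hr
F = (AUC_ev/D_ev)/(AUC_iv/D_iv) = (223.0295/37.5)/(245/25) = 5.94745/9.8 = 0.6069

F = 0.607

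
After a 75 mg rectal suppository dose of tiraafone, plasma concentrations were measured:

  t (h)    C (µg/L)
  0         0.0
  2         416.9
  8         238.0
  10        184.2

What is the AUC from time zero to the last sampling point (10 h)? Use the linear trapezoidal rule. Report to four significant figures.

AUC = 2804 µg/L·h

Trapezoidal AUC_0→10:
  [0→2]: (0.0+416.9)/2 × 2 = 416.9
  [2→8]: (416.9+238.0)/2 × 6 = 1964.7
  [8→10]: (238.0+184.2)/2 × 2 = 422.2
  Sum = 2803.8 µg/L·h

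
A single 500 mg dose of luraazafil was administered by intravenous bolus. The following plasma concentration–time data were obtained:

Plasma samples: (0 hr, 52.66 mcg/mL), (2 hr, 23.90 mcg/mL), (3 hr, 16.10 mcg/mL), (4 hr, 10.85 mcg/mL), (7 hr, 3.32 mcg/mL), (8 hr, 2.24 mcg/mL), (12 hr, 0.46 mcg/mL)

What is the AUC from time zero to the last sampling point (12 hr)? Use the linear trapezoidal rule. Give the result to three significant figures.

Trapezoidal AUC_0→12:
  [0→2]: (52.66+23.90)/2 × 2 = 76.56
  [2→3]: (23.90+16.10)/2 × 1 = 20.0
  [3→4]: (16.10+10.85)/2 × 1 = 13.475
  [4→7]: (10.85+3.32)/2 × 3 = 21.255
  [7→8]: (3.32+2.24)/2 × 1 = 2.78
  [8→12]: (2.24+0.46)/2 × 4 = 5.4
  Sum = 139.47 mcg/mL·hr

AUC = 139 mcg/mL·hr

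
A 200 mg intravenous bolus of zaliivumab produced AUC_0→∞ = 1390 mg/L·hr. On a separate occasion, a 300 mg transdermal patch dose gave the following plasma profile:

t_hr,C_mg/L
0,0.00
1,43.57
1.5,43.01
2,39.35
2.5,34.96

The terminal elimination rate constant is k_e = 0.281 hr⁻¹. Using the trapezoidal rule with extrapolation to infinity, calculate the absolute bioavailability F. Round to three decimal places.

Trapezoidal AUC_0→2.5 (transdermal patch):
  [0→1]: (0.00+43.57)/2 × 1 = 21.785
  [1→1.5]: (43.57+43.01)/2 × 0.5 = 21.645
  [1.5→2]: (43.01+39.35)/2 × 0.5 = 20.59
  [2→2.5]: (39.35+34.96)/2 × 0.5 = 18.5775
  Sum = 82.5975 mg/L·hr
Tail: C_last/k_e = 34.96/0.281 = 124.413
AUC_0→∞ (transdermal patch) = 82.5975 + 124.413 = 207.0105 mg/L·hr
F = (AUC_ev/D_ev)/(AUC_iv/D_iv) = (207.0105/300)/(1390/200) = 0.690035/6.95 = 0.0993

F = 0.099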